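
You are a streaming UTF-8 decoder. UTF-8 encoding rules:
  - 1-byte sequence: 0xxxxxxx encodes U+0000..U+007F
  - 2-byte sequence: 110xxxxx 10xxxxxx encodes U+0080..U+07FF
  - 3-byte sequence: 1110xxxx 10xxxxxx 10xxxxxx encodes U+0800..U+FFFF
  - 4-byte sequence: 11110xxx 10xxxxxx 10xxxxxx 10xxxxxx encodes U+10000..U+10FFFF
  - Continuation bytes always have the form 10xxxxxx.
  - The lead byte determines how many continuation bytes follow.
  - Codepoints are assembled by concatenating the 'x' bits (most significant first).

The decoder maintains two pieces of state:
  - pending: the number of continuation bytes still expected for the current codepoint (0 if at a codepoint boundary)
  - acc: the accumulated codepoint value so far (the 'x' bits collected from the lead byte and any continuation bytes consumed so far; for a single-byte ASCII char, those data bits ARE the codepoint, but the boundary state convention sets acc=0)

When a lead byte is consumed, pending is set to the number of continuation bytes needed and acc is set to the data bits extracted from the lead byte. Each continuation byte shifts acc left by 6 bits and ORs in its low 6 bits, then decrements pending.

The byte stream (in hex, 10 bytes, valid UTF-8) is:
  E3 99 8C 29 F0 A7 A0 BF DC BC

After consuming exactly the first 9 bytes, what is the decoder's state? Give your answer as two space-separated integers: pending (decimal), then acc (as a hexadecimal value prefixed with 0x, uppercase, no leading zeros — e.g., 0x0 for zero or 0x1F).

Answer: 1 0x1C

Derivation:
Byte[0]=E3: 3-byte lead. pending=2, acc=0x3
Byte[1]=99: continuation. acc=(acc<<6)|0x19=0xD9, pending=1
Byte[2]=8C: continuation. acc=(acc<<6)|0x0C=0x364C, pending=0
Byte[3]=29: 1-byte. pending=0, acc=0x0
Byte[4]=F0: 4-byte lead. pending=3, acc=0x0
Byte[5]=A7: continuation. acc=(acc<<6)|0x27=0x27, pending=2
Byte[6]=A0: continuation. acc=(acc<<6)|0x20=0x9E0, pending=1
Byte[7]=BF: continuation. acc=(acc<<6)|0x3F=0x2783F, pending=0
Byte[8]=DC: 2-byte lead. pending=1, acc=0x1C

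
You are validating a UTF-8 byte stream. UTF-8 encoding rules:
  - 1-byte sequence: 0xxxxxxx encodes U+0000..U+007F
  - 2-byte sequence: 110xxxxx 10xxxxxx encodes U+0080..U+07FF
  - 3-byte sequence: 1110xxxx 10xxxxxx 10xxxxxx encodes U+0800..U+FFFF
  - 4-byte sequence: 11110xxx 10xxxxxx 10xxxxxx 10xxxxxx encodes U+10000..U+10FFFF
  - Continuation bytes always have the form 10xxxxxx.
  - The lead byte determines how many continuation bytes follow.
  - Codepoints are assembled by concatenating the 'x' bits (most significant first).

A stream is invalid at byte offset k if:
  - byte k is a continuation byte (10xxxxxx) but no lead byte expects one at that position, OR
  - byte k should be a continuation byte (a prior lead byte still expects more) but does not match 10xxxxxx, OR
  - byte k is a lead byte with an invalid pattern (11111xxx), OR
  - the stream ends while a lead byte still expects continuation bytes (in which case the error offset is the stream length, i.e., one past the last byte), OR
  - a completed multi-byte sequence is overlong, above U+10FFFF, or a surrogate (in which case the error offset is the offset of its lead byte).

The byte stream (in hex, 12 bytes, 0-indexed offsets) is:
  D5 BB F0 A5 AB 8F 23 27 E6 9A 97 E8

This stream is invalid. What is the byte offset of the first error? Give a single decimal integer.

Answer: 12

Derivation:
Byte[0]=D5: 2-byte lead, need 1 cont bytes. acc=0x15
Byte[1]=BB: continuation. acc=(acc<<6)|0x3B=0x57B
Completed: cp=U+057B (starts at byte 0)
Byte[2]=F0: 4-byte lead, need 3 cont bytes. acc=0x0
Byte[3]=A5: continuation. acc=(acc<<6)|0x25=0x25
Byte[4]=AB: continuation. acc=(acc<<6)|0x2B=0x96B
Byte[5]=8F: continuation. acc=(acc<<6)|0x0F=0x25ACF
Completed: cp=U+25ACF (starts at byte 2)
Byte[6]=23: 1-byte ASCII. cp=U+0023
Byte[7]=27: 1-byte ASCII. cp=U+0027
Byte[8]=E6: 3-byte lead, need 2 cont bytes. acc=0x6
Byte[9]=9A: continuation. acc=(acc<<6)|0x1A=0x19A
Byte[10]=97: continuation. acc=(acc<<6)|0x17=0x6697
Completed: cp=U+6697 (starts at byte 8)
Byte[11]=E8: 3-byte lead, need 2 cont bytes. acc=0x8
Byte[12]: stream ended, expected continuation. INVALID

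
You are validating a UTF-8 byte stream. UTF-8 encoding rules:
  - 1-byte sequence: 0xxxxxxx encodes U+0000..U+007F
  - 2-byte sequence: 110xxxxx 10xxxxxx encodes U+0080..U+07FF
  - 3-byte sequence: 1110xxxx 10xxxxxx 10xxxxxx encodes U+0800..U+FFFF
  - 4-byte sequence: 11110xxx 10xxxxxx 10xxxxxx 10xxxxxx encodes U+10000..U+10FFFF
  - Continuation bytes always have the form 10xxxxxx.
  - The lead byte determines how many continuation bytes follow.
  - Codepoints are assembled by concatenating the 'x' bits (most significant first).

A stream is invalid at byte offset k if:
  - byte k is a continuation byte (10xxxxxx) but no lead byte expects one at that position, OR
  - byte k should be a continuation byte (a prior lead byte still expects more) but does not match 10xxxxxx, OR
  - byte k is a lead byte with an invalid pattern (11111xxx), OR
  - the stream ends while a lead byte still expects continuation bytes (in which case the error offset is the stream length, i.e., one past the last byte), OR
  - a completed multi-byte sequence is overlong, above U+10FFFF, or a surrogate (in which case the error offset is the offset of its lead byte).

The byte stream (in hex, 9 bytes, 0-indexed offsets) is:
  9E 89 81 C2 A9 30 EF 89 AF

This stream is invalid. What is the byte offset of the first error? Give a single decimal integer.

Byte[0]=9E: INVALID lead byte (not 0xxx/110x/1110/11110)

Answer: 0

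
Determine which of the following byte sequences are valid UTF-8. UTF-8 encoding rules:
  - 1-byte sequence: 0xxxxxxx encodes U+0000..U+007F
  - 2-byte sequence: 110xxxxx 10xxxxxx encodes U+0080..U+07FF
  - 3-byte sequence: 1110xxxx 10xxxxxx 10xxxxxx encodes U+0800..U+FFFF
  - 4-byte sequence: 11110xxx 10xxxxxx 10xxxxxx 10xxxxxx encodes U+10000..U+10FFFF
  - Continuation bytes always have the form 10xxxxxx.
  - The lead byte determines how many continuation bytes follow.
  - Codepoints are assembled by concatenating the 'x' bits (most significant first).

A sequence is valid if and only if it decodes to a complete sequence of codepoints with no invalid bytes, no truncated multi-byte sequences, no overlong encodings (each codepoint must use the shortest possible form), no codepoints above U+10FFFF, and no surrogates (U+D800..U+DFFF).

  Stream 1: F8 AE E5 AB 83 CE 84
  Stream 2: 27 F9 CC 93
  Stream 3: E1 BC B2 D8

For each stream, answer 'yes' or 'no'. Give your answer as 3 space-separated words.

Stream 1: error at byte offset 0. INVALID
Stream 2: error at byte offset 1. INVALID
Stream 3: error at byte offset 4. INVALID

Answer: no no no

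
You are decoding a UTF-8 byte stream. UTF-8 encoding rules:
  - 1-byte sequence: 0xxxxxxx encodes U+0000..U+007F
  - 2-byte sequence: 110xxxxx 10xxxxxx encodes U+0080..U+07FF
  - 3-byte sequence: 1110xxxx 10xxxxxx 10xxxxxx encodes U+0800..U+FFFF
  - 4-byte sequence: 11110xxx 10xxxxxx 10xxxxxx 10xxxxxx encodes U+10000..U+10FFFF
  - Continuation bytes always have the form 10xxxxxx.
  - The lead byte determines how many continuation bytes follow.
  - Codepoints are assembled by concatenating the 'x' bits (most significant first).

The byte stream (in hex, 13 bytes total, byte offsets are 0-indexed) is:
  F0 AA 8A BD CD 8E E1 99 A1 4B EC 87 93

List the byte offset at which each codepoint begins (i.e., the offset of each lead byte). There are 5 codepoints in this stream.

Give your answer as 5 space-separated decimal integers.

Byte[0]=F0: 4-byte lead, need 3 cont bytes. acc=0x0
Byte[1]=AA: continuation. acc=(acc<<6)|0x2A=0x2A
Byte[2]=8A: continuation. acc=(acc<<6)|0x0A=0xA8A
Byte[3]=BD: continuation. acc=(acc<<6)|0x3D=0x2A2BD
Completed: cp=U+2A2BD (starts at byte 0)
Byte[4]=CD: 2-byte lead, need 1 cont bytes. acc=0xD
Byte[5]=8E: continuation. acc=(acc<<6)|0x0E=0x34E
Completed: cp=U+034E (starts at byte 4)
Byte[6]=E1: 3-byte lead, need 2 cont bytes. acc=0x1
Byte[7]=99: continuation. acc=(acc<<6)|0x19=0x59
Byte[8]=A1: continuation. acc=(acc<<6)|0x21=0x1661
Completed: cp=U+1661 (starts at byte 6)
Byte[9]=4B: 1-byte ASCII. cp=U+004B
Byte[10]=EC: 3-byte lead, need 2 cont bytes. acc=0xC
Byte[11]=87: continuation. acc=(acc<<6)|0x07=0x307
Byte[12]=93: continuation. acc=(acc<<6)|0x13=0xC1D3
Completed: cp=U+C1D3 (starts at byte 10)

Answer: 0 4 6 9 10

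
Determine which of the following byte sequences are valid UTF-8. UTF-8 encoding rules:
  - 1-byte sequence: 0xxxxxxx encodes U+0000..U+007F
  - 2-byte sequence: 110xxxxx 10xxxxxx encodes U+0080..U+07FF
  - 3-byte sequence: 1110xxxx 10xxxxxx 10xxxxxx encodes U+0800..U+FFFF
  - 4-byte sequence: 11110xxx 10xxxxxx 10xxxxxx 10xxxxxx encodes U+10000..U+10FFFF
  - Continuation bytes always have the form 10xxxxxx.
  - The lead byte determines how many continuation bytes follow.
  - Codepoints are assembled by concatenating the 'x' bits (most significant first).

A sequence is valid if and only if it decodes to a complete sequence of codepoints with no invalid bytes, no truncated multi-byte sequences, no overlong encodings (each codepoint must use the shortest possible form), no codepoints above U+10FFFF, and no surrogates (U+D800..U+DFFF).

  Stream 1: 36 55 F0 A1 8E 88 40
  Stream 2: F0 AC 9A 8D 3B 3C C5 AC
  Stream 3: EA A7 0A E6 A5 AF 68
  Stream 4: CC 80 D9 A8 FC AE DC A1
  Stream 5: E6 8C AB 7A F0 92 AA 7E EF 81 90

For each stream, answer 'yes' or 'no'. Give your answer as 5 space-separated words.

Answer: yes yes no no no

Derivation:
Stream 1: decodes cleanly. VALID
Stream 2: decodes cleanly. VALID
Stream 3: error at byte offset 2. INVALID
Stream 4: error at byte offset 4. INVALID
Stream 5: error at byte offset 7. INVALID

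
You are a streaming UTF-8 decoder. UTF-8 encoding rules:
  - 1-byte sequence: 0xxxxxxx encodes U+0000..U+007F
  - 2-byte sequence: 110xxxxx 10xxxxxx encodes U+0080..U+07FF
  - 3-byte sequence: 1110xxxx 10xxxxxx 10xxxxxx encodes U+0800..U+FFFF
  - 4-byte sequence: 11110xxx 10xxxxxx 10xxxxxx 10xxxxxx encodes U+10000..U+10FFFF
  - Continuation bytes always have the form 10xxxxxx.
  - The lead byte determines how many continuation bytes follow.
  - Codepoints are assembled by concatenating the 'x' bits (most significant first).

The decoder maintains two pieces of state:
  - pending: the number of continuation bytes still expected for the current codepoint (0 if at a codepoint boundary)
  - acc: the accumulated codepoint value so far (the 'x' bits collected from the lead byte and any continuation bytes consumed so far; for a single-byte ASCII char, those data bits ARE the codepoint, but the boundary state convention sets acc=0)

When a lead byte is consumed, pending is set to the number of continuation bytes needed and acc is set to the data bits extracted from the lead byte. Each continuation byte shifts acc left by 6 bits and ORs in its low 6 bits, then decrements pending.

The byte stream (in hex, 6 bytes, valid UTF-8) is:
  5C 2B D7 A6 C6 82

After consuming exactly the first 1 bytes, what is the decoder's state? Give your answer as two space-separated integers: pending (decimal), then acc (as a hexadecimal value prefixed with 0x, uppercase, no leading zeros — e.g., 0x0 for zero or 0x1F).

Answer: 0 0x0

Derivation:
Byte[0]=5C: 1-byte. pending=0, acc=0x0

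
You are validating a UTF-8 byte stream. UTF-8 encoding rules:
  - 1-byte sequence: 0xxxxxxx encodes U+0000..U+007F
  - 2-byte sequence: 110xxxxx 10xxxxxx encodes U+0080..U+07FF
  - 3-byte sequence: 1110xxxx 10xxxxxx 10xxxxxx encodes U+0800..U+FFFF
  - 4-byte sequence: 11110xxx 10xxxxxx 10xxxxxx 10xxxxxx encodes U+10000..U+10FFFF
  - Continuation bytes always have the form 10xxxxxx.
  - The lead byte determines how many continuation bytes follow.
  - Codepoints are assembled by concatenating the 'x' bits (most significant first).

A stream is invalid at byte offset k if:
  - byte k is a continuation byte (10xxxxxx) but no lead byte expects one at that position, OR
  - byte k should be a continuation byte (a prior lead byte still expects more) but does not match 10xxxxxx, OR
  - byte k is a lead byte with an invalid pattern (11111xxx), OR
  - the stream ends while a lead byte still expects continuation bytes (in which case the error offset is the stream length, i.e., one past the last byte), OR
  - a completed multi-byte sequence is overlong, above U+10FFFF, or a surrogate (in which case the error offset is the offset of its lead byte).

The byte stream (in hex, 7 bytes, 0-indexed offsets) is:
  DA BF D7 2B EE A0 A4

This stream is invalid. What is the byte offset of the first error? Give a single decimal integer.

Byte[0]=DA: 2-byte lead, need 1 cont bytes. acc=0x1A
Byte[1]=BF: continuation. acc=(acc<<6)|0x3F=0x6BF
Completed: cp=U+06BF (starts at byte 0)
Byte[2]=D7: 2-byte lead, need 1 cont bytes. acc=0x17
Byte[3]=2B: expected 10xxxxxx continuation. INVALID

Answer: 3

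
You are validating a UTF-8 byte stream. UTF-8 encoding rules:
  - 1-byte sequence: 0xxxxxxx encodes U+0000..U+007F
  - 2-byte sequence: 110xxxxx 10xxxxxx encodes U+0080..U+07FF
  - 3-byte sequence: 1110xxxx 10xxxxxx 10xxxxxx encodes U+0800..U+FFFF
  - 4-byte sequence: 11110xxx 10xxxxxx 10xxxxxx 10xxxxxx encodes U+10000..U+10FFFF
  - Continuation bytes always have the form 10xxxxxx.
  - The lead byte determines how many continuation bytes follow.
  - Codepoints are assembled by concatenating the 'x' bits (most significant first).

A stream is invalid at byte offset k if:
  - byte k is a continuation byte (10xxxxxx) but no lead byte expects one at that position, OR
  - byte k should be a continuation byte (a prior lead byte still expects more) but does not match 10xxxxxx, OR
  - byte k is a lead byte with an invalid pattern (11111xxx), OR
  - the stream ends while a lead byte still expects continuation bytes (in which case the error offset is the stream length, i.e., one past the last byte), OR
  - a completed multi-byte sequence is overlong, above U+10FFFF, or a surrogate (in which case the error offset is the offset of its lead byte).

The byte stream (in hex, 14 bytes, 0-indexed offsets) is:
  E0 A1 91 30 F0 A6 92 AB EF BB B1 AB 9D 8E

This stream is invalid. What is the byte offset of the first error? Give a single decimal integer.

Answer: 11

Derivation:
Byte[0]=E0: 3-byte lead, need 2 cont bytes. acc=0x0
Byte[1]=A1: continuation. acc=(acc<<6)|0x21=0x21
Byte[2]=91: continuation. acc=(acc<<6)|0x11=0x851
Completed: cp=U+0851 (starts at byte 0)
Byte[3]=30: 1-byte ASCII. cp=U+0030
Byte[4]=F0: 4-byte lead, need 3 cont bytes. acc=0x0
Byte[5]=A6: continuation. acc=(acc<<6)|0x26=0x26
Byte[6]=92: continuation. acc=(acc<<6)|0x12=0x992
Byte[7]=AB: continuation. acc=(acc<<6)|0x2B=0x264AB
Completed: cp=U+264AB (starts at byte 4)
Byte[8]=EF: 3-byte lead, need 2 cont bytes. acc=0xF
Byte[9]=BB: continuation. acc=(acc<<6)|0x3B=0x3FB
Byte[10]=B1: continuation. acc=(acc<<6)|0x31=0xFEF1
Completed: cp=U+FEF1 (starts at byte 8)
Byte[11]=AB: INVALID lead byte (not 0xxx/110x/1110/11110)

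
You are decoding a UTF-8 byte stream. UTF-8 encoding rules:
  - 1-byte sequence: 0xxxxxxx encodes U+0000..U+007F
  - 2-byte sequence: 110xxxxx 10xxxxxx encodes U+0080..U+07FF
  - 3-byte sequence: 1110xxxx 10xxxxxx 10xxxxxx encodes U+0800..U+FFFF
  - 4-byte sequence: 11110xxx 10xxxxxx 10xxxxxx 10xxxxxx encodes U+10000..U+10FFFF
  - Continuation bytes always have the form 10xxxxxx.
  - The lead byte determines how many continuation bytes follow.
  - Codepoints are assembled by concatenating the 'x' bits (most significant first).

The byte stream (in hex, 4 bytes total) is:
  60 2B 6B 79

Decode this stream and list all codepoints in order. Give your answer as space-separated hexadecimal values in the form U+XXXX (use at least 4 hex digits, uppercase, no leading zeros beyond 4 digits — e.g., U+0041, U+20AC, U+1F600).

Byte[0]=60: 1-byte ASCII. cp=U+0060
Byte[1]=2B: 1-byte ASCII. cp=U+002B
Byte[2]=6B: 1-byte ASCII. cp=U+006B
Byte[3]=79: 1-byte ASCII. cp=U+0079

Answer: U+0060 U+002B U+006B U+0079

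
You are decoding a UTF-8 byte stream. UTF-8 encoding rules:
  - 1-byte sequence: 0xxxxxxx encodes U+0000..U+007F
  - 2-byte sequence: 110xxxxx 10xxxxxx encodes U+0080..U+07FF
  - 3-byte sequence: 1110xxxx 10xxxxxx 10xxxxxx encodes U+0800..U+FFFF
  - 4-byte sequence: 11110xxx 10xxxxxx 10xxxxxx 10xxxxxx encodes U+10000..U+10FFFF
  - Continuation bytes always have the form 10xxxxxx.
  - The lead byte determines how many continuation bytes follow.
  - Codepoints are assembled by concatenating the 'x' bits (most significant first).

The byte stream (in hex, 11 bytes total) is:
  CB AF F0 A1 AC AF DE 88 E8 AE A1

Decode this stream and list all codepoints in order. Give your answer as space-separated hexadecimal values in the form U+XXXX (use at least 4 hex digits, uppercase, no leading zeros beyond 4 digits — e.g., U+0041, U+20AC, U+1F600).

Answer: U+02EF U+21B2F U+0788 U+8BA1

Derivation:
Byte[0]=CB: 2-byte lead, need 1 cont bytes. acc=0xB
Byte[1]=AF: continuation. acc=(acc<<6)|0x2F=0x2EF
Completed: cp=U+02EF (starts at byte 0)
Byte[2]=F0: 4-byte lead, need 3 cont bytes. acc=0x0
Byte[3]=A1: continuation. acc=(acc<<6)|0x21=0x21
Byte[4]=AC: continuation. acc=(acc<<6)|0x2C=0x86C
Byte[5]=AF: continuation. acc=(acc<<6)|0x2F=0x21B2F
Completed: cp=U+21B2F (starts at byte 2)
Byte[6]=DE: 2-byte lead, need 1 cont bytes. acc=0x1E
Byte[7]=88: continuation. acc=(acc<<6)|0x08=0x788
Completed: cp=U+0788 (starts at byte 6)
Byte[8]=E8: 3-byte lead, need 2 cont bytes. acc=0x8
Byte[9]=AE: continuation. acc=(acc<<6)|0x2E=0x22E
Byte[10]=A1: continuation. acc=(acc<<6)|0x21=0x8BA1
Completed: cp=U+8BA1 (starts at byte 8)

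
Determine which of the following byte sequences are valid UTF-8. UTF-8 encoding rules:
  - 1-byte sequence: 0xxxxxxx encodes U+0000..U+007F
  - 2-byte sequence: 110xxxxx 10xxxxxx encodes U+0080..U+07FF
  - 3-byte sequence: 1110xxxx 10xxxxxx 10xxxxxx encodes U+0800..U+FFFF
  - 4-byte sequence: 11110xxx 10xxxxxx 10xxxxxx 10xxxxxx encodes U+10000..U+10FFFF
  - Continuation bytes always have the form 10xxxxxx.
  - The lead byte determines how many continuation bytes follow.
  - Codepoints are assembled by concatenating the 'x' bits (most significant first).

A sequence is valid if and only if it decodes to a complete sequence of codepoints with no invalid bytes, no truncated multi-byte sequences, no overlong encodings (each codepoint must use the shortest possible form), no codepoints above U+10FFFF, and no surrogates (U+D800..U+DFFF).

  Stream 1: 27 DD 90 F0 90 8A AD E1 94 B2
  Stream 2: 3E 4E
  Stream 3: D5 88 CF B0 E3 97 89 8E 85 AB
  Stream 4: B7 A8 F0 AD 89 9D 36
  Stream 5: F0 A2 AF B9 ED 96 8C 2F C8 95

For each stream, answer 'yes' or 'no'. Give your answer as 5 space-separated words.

Answer: yes yes no no yes

Derivation:
Stream 1: decodes cleanly. VALID
Stream 2: decodes cleanly. VALID
Stream 3: error at byte offset 7. INVALID
Stream 4: error at byte offset 0. INVALID
Stream 5: decodes cleanly. VALID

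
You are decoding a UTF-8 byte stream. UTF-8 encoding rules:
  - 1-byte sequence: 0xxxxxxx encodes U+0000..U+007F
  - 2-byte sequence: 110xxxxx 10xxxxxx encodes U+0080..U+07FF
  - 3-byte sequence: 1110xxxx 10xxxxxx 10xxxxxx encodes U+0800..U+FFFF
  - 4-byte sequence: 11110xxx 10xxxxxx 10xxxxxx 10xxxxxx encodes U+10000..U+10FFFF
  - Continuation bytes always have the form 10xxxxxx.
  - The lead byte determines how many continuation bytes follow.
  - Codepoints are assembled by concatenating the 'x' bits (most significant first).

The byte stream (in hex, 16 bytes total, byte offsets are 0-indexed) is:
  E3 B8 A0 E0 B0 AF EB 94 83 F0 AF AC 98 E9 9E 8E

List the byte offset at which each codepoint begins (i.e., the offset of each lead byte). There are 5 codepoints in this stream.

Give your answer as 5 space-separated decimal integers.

Byte[0]=E3: 3-byte lead, need 2 cont bytes. acc=0x3
Byte[1]=B8: continuation. acc=(acc<<6)|0x38=0xF8
Byte[2]=A0: continuation. acc=(acc<<6)|0x20=0x3E20
Completed: cp=U+3E20 (starts at byte 0)
Byte[3]=E0: 3-byte lead, need 2 cont bytes. acc=0x0
Byte[4]=B0: continuation. acc=(acc<<6)|0x30=0x30
Byte[5]=AF: continuation. acc=(acc<<6)|0x2F=0xC2F
Completed: cp=U+0C2F (starts at byte 3)
Byte[6]=EB: 3-byte lead, need 2 cont bytes. acc=0xB
Byte[7]=94: continuation. acc=(acc<<6)|0x14=0x2D4
Byte[8]=83: continuation. acc=(acc<<6)|0x03=0xB503
Completed: cp=U+B503 (starts at byte 6)
Byte[9]=F0: 4-byte lead, need 3 cont bytes. acc=0x0
Byte[10]=AF: continuation. acc=(acc<<6)|0x2F=0x2F
Byte[11]=AC: continuation. acc=(acc<<6)|0x2C=0xBEC
Byte[12]=98: continuation. acc=(acc<<6)|0x18=0x2FB18
Completed: cp=U+2FB18 (starts at byte 9)
Byte[13]=E9: 3-byte lead, need 2 cont bytes. acc=0x9
Byte[14]=9E: continuation. acc=(acc<<6)|0x1E=0x25E
Byte[15]=8E: continuation. acc=(acc<<6)|0x0E=0x978E
Completed: cp=U+978E (starts at byte 13)

Answer: 0 3 6 9 13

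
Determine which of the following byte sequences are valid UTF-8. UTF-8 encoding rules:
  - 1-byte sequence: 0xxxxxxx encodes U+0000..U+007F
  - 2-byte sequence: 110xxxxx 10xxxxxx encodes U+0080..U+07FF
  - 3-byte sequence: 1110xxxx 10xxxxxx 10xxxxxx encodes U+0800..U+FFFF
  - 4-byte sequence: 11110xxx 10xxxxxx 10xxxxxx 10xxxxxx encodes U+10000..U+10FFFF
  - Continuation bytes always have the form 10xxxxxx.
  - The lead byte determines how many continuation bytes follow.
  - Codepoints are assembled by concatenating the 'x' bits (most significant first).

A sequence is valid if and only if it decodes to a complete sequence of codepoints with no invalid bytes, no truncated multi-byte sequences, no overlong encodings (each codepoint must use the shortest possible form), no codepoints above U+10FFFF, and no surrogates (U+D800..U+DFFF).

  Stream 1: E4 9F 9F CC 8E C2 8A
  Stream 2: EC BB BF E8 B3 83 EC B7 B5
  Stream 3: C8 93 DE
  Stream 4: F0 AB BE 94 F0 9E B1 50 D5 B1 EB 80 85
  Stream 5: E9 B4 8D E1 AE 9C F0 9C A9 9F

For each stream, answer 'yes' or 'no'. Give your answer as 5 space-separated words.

Stream 1: decodes cleanly. VALID
Stream 2: decodes cleanly. VALID
Stream 3: error at byte offset 3. INVALID
Stream 4: error at byte offset 7. INVALID
Stream 5: decodes cleanly. VALID

Answer: yes yes no no yes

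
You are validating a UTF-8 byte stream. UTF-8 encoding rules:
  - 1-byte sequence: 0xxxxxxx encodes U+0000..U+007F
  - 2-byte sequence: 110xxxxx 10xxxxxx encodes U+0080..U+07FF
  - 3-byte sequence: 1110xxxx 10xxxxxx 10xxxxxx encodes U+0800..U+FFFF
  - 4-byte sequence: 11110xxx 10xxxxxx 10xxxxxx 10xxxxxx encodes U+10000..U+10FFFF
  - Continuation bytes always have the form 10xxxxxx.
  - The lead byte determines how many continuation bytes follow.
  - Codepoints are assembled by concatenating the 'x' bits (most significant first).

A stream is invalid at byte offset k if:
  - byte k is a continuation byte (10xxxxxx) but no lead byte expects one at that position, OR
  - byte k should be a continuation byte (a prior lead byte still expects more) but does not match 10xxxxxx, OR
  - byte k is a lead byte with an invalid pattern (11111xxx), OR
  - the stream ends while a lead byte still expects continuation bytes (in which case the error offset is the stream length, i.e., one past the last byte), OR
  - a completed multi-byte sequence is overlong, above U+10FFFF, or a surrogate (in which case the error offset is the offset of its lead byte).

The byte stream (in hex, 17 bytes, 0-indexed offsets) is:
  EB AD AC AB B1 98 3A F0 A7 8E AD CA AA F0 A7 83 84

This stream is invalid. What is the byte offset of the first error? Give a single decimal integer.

Answer: 3

Derivation:
Byte[0]=EB: 3-byte lead, need 2 cont bytes. acc=0xB
Byte[1]=AD: continuation. acc=(acc<<6)|0x2D=0x2ED
Byte[2]=AC: continuation. acc=(acc<<6)|0x2C=0xBB6C
Completed: cp=U+BB6C (starts at byte 0)
Byte[3]=AB: INVALID lead byte (not 0xxx/110x/1110/11110)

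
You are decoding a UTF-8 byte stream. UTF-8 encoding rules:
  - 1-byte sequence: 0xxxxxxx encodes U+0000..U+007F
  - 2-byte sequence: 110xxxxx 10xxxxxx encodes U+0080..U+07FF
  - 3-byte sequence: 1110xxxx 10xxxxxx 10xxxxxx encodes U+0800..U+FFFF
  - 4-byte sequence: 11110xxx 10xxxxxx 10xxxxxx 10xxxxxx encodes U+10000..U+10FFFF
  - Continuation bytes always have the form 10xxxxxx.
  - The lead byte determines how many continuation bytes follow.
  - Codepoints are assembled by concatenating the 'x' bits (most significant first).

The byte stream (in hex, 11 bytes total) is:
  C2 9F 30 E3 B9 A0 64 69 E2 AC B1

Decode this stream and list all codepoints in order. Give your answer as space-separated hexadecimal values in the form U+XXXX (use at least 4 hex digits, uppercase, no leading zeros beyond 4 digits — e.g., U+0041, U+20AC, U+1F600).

Answer: U+009F U+0030 U+3E60 U+0064 U+0069 U+2B31

Derivation:
Byte[0]=C2: 2-byte lead, need 1 cont bytes. acc=0x2
Byte[1]=9F: continuation. acc=(acc<<6)|0x1F=0x9F
Completed: cp=U+009F (starts at byte 0)
Byte[2]=30: 1-byte ASCII. cp=U+0030
Byte[3]=E3: 3-byte lead, need 2 cont bytes. acc=0x3
Byte[4]=B9: continuation. acc=(acc<<6)|0x39=0xF9
Byte[5]=A0: continuation. acc=(acc<<6)|0x20=0x3E60
Completed: cp=U+3E60 (starts at byte 3)
Byte[6]=64: 1-byte ASCII. cp=U+0064
Byte[7]=69: 1-byte ASCII. cp=U+0069
Byte[8]=E2: 3-byte lead, need 2 cont bytes. acc=0x2
Byte[9]=AC: continuation. acc=(acc<<6)|0x2C=0xAC
Byte[10]=B1: continuation. acc=(acc<<6)|0x31=0x2B31
Completed: cp=U+2B31 (starts at byte 8)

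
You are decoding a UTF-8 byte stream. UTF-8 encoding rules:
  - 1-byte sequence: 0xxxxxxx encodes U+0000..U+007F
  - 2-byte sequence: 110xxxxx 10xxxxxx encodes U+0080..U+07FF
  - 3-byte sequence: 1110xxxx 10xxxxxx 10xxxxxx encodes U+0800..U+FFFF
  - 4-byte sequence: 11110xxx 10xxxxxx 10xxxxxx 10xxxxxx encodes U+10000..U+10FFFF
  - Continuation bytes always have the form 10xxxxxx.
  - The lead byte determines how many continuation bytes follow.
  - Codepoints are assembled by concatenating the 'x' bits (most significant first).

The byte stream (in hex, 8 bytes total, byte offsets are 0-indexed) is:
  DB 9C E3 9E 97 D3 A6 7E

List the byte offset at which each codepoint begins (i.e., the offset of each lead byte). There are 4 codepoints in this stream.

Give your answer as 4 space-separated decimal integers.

Answer: 0 2 5 7

Derivation:
Byte[0]=DB: 2-byte lead, need 1 cont bytes. acc=0x1B
Byte[1]=9C: continuation. acc=(acc<<6)|0x1C=0x6DC
Completed: cp=U+06DC (starts at byte 0)
Byte[2]=E3: 3-byte lead, need 2 cont bytes. acc=0x3
Byte[3]=9E: continuation. acc=(acc<<6)|0x1E=0xDE
Byte[4]=97: continuation. acc=(acc<<6)|0x17=0x3797
Completed: cp=U+3797 (starts at byte 2)
Byte[5]=D3: 2-byte lead, need 1 cont bytes. acc=0x13
Byte[6]=A6: continuation. acc=(acc<<6)|0x26=0x4E6
Completed: cp=U+04E6 (starts at byte 5)
Byte[7]=7E: 1-byte ASCII. cp=U+007E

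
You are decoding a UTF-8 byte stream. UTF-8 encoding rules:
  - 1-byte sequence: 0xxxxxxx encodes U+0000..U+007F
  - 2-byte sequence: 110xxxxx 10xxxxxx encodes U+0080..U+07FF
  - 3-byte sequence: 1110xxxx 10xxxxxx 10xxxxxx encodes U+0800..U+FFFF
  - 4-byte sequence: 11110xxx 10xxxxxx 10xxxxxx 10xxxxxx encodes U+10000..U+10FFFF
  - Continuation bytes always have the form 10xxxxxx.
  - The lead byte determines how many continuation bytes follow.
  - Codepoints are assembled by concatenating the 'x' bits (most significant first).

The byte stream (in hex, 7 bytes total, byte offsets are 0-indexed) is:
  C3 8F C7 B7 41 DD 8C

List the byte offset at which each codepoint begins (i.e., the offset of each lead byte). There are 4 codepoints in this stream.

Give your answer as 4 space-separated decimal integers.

Byte[0]=C3: 2-byte lead, need 1 cont bytes. acc=0x3
Byte[1]=8F: continuation. acc=(acc<<6)|0x0F=0xCF
Completed: cp=U+00CF (starts at byte 0)
Byte[2]=C7: 2-byte lead, need 1 cont bytes. acc=0x7
Byte[3]=B7: continuation. acc=(acc<<6)|0x37=0x1F7
Completed: cp=U+01F7 (starts at byte 2)
Byte[4]=41: 1-byte ASCII. cp=U+0041
Byte[5]=DD: 2-byte lead, need 1 cont bytes. acc=0x1D
Byte[6]=8C: continuation. acc=(acc<<6)|0x0C=0x74C
Completed: cp=U+074C (starts at byte 5)

Answer: 0 2 4 5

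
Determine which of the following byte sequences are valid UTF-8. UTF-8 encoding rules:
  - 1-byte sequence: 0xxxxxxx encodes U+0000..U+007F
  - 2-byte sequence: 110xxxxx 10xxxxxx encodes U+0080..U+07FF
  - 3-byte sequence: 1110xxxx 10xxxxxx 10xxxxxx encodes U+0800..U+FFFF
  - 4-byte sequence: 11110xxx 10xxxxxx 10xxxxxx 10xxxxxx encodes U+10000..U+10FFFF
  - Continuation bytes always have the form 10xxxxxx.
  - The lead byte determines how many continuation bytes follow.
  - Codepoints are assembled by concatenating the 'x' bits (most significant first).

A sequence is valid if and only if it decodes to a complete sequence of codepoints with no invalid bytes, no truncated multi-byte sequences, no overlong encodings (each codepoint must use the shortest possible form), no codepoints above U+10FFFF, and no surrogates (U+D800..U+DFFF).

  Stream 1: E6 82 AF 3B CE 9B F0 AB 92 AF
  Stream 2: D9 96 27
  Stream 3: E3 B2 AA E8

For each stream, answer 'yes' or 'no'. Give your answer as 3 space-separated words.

Stream 1: decodes cleanly. VALID
Stream 2: decodes cleanly. VALID
Stream 3: error at byte offset 4. INVALID

Answer: yes yes no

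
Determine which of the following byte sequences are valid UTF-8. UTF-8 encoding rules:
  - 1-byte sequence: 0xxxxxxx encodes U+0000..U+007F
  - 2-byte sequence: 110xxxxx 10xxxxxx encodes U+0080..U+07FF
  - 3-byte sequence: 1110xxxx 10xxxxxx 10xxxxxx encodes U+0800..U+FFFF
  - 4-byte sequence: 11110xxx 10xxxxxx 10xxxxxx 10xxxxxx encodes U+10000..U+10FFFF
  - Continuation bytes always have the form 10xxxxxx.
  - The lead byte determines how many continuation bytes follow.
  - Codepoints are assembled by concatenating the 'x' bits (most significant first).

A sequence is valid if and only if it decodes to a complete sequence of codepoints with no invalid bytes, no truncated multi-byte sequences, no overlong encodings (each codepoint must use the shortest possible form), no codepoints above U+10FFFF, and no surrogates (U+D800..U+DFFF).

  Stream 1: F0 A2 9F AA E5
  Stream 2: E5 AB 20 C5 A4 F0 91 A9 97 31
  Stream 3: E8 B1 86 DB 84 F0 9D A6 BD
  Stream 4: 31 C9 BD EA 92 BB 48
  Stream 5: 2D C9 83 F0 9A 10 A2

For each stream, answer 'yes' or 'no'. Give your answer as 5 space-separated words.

Answer: no no yes yes no

Derivation:
Stream 1: error at byte offset 5. INVALID
Stream 2: error at byte offset 2. INVALID
Stream 3: decodes cleanly. VALID
Stream 4: decodes cleanly. VALID
Stream 5: error at byte offset 5. INVALID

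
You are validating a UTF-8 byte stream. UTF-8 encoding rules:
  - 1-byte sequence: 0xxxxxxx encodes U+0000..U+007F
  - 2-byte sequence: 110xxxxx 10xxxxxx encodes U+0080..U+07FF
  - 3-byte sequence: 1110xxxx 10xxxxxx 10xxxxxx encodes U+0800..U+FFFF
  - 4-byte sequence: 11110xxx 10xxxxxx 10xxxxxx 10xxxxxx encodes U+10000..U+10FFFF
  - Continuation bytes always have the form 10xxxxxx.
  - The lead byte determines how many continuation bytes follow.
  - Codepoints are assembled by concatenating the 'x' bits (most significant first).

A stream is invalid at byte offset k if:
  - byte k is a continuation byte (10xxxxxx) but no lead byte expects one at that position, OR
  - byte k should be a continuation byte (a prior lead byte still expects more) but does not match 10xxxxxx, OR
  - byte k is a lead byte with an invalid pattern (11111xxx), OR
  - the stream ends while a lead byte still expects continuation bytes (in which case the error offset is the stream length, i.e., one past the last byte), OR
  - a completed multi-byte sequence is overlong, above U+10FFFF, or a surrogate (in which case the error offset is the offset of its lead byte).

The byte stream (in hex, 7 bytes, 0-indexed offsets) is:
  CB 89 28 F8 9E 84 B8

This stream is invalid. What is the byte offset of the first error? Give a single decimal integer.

Byte[0]=CB: 2-byte lead, need 1 cont bytes. acc=0xB
Byte[1]=89: continuation. acc=(acc<<6)|0x09=0x2C9
Completed: cp=U+02C9 (starts at byte 0)
Byte[2]=28: 1-byte ASCII. cp=U+0028
Byte[3]=F8: INVALID lead byte (not 0xxx/110x/1110/11110)

Answer: 3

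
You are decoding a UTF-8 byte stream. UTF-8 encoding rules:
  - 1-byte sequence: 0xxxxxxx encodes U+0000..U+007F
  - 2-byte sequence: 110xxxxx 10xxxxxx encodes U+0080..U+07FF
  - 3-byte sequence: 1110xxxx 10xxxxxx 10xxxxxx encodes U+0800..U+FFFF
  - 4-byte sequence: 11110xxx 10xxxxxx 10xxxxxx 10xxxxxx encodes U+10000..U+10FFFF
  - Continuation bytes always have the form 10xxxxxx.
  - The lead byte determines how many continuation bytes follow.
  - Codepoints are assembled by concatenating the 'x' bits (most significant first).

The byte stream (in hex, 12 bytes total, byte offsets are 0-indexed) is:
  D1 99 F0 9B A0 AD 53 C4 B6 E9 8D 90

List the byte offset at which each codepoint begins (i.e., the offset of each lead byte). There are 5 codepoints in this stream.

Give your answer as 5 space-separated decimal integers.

Answer: 0 2 6 7 9

Derivation:
Byte[0]=D1: 2-byte lead, need 1 cont bytes. acc=0x11
Byte[1]=99: continuation. acc=(acc<<6)|0x19=0x459
Completed: cp=U+0459 (starts at byte 0)
Byte[2]=F0: 4-byte lead, need 3 cont bytes. acc=0x0
Byte[3]=9B: continuation. acc=(acc<<6)|0x1B=0x1B
Byte[4]=A0: continuation. acc=(acc<<6)|0x20=0x6E0
Byte[5]=AD: continuation. acc=(acc<<6)|0x2D=0x1B82D
Completed: cp=U+1B82D (starts at byte 2)
Byte[6]=53: 1-byte ASCII. cp=U+0053
Byte[7]=C4: 2-byte lead, need 1 cont bytes. acc=0x4
Byte[8]=B6: continuation. acc=(acc<<6)|0x36=0x136
Completed: cp=U+0136 (starts at byte 7)
Byte[9]=E9: 3-byte lead, need 2 cont bytes. acc=0x9
Byte[10]=8D: continuation. acc=(acc<<6)|0x0D=0x24D
Byte[11]=90: continuation. acc=(acc<<6)|0x10=0x9350
Completed: cp=U+9350 (starts at byte 9)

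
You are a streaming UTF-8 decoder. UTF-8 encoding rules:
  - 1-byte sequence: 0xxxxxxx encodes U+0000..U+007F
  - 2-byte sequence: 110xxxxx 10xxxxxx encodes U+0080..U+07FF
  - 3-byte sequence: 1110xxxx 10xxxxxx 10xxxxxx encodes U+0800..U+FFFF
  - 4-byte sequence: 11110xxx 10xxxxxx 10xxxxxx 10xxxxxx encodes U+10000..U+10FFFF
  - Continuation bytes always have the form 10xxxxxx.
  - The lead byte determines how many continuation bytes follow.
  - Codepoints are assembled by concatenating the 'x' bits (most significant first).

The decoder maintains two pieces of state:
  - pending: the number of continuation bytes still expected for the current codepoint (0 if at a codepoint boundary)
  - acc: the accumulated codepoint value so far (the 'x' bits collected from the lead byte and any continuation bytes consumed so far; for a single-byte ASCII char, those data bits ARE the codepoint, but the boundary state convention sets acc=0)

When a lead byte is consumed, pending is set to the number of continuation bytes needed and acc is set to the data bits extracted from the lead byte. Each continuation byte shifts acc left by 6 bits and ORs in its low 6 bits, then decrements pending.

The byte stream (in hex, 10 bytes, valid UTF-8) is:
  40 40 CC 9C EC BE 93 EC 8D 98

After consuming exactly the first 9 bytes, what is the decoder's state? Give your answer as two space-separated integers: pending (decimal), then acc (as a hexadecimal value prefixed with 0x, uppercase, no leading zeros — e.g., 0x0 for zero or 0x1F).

Answer: 1 0x30D

Derivation:
Byte[0]=40: 1-byte. pending=0, acc=0x0
Byte[1]=40: 1-byte. pending=0, acc=0x0
Byte[2]=CC: 2-byte lead. pending=1, acc=0xC
Byte[3]=9C: continuation. acc=(acc<<6)|0x1C=0x31C, pending=0
Byte[4]=EC: 3-byte lead. pending=2, acc=0xC
Byte[5]=BE: continuation. acc=(acc<<6)|0x3E=0x33E, pending=1
Byte[6]=93: continuation. acc=(acc<<6)|0x13=0xCF93, pending=0
Byte[7]=EC: 3-byte lead. pending=2, acc=0xC
Byte[8]=8D: continuation. acc=(acc<<6)|0x0D=0x30D, pending=1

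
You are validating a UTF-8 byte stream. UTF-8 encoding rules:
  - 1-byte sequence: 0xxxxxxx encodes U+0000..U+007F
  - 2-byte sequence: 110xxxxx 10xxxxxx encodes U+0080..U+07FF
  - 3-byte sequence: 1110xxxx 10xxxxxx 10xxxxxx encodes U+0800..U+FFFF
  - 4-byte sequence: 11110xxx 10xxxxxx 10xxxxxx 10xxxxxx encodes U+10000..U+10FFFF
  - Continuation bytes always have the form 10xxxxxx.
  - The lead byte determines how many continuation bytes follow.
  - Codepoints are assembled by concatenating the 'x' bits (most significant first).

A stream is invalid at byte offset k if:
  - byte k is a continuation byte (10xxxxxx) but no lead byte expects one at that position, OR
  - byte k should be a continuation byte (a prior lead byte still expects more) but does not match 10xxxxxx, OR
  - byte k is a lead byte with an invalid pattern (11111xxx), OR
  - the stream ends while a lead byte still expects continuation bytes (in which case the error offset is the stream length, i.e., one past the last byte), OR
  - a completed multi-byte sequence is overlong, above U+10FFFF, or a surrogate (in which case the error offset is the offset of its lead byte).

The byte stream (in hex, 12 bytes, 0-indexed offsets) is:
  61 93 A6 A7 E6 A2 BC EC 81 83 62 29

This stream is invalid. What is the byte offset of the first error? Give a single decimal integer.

Answer: 1

Derivation:
Byte[0]=61: 1-byte ASCII. cp=U+0061
Byte[1]=93: INVALID lead byte (not 0xxx/110x/1110/11110)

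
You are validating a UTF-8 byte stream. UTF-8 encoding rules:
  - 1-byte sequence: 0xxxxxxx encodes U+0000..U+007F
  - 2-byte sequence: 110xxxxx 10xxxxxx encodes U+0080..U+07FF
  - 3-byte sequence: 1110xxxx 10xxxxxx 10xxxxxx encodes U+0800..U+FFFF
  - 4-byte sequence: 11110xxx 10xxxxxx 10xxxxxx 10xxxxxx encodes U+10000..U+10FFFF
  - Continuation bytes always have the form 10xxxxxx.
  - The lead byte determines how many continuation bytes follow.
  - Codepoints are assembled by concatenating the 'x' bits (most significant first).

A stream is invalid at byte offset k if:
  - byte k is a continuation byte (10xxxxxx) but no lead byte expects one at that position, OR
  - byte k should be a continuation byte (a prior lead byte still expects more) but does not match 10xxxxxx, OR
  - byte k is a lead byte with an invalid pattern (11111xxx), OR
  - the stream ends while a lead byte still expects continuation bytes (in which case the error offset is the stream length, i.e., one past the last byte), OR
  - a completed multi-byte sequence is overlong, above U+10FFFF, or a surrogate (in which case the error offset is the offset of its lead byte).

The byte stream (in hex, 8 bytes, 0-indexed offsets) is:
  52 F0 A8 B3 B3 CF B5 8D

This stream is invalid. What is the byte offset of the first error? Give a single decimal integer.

Byte[0]=52: 1-byte ASCII. cp=U+0052
Byte[1]=F0: 4-byte lead, need 3 cont bytes. acc=0x0
Byte[2]=A8: continuation. acc=(acc<<6)|0x28=0x28
Byte[3]=B3: continuation. acc=(acc<<6)|0x33=0xA33
Byte[4]=B3: continuation. acc=(acc<<6)|0x33=0x28CF3
Completed: cp=U+28CF3 (starts at byte 1)
Byte[5]=CF: 2-byte lead, need 1 cont bytes. acc=0xF
Byte[6]=B5: continuation. acc=(acc<<6)|0x35=0x3F5
Completed: cp=U+03F5 (starts at byte 5)
Byte[7]=8D: INVALID lead byte (not 0xxx/110x/1110/11110)

Answer: 7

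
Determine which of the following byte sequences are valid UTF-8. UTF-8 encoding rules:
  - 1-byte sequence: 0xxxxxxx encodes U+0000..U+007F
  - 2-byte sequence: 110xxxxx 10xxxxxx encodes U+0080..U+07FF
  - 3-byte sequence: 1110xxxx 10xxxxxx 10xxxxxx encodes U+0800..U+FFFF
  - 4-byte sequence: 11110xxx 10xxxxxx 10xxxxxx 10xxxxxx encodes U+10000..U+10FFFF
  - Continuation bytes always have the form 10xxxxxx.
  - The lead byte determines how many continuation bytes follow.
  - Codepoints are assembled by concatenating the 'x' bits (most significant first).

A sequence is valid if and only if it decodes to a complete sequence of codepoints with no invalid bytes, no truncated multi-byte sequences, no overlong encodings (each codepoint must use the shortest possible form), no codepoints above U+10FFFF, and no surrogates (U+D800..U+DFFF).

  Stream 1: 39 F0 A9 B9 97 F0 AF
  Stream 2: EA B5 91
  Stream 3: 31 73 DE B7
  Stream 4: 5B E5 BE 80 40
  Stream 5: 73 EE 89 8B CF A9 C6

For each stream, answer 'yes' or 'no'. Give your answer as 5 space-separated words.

Stream 1: error at byte offset 7. INVALID
Stream 2: decodes cleanly. VALID
Stream 3: decodes cleanly. VALID
Stream 4: decodes cleanly. VALID
Stream 5: error at byte offset 7. INVALID

Answer: no yes yes yes no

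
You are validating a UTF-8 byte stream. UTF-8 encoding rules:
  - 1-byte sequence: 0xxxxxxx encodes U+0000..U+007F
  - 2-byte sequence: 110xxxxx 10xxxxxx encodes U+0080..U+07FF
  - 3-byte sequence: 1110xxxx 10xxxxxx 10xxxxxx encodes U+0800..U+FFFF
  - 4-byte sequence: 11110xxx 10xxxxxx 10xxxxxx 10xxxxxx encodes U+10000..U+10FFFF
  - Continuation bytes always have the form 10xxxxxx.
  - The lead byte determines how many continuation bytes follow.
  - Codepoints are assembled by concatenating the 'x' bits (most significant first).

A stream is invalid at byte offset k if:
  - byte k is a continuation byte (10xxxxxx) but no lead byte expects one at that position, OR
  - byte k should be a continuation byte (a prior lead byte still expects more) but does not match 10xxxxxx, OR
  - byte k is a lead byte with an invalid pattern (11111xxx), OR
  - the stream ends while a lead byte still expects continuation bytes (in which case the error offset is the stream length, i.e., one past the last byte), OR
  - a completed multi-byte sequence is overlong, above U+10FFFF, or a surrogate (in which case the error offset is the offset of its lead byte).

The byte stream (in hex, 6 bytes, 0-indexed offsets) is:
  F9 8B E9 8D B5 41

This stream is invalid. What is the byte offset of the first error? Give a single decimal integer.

Answer: 0

Derivation:
Byte[0]=F9: INVALID lead byte (not 0xxx/110x/1110/11110)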